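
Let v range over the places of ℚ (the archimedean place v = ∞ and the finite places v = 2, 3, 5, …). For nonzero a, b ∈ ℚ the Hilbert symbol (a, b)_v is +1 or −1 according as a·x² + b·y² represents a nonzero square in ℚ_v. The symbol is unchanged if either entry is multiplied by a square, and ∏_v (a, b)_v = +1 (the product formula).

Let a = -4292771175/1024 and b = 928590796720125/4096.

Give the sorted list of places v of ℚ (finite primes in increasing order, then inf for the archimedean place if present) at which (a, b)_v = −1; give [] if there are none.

(a, b) ≡ (-4807, 5) mod (ℚ^×)²; places V = {2, 3, 5, 7, 11, 19, 23, ∞}.
(a,b)_23: α=1, u≡7; β=2, v≡15 (mod 23); (7|23)=-1, (15|23)=-1; sign (−1)^0·-1^2·-1^1 = -1.
(a,b)_5: α=2, u≡2; β=3, v≡1 (mod 5); (2|5)=-1, (1|5)=+1; sign (−1)^0·-1^3·+1^2 = -1.
(a,b)_2: α=-10, β=-12; u≡1, v≡5 (mod 8); ε(u)ε(v)=0·0, αω(v)=-10·1, βω(u)=-12·0; sum ≡ 0  ⇒  +1.
(a,b)_7: α=2, u≡4; β=2, v≡6 (mod 7); (4|7)=+1, (6|7)=-1; sign (−1)^0·+1^2·-1^2 = +1.
(a,b)_19: α=1, u≡18; β=2, v≡1 (mod 19); (18|19)=-1, (1|19)=+1; sign (−1)^0·-1^2·+1^1 = +1.
(a,b)_11: α=1, u≡3; β=2, v≡5 (mod 11); (3|11)=+1, (5|11)=+1; sign (−1)^0·+1^2·+1^1 = +1.
(a,b)_3: α=6, u≡2; β=8, v≡2 (mod 3); (2|3)=-1, (2|3)=-1; sign (−1)^0·-1^8·-1^6 = +1.
(a,b)_∞: sgn(-4807)=−, sgn(5)=+, so +1.
(-4807, 5 / ℚ) ramifies at {5, 23}: a division algebra.

[5, 23]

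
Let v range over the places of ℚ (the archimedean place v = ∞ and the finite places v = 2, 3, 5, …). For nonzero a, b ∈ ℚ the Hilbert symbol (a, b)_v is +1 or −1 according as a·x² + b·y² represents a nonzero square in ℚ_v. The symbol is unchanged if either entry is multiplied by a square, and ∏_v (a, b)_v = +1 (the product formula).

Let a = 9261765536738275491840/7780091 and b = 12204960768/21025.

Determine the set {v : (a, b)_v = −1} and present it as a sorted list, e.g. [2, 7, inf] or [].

[3, 5, 7, 13]

Mod squares: a ≡ 110, b ≡ 3003. Check v ∈ {∞, 2, 3, 5, 7, 11, 13, 29}.
v=∞: 110 > 0 and 3003 > 0  ⇒  (a,b)_∞ = +1.
v=3: a=3^12·(≡2), b=3^5·(≡2) mod 3; (2|3)=-1, (2|3)=-1; (−1)^{12·5·1}·(-1)^5·(-1)^12 = -1.
v=13: a=13^2·(≡8), b=13^1·(≡9) mod 13; (8|13)=-1, (9|13)=+1; (−1)^{2·1·6}·(-1)^1·(+1)^2 = -1.
v=5: a=5^1·(≡3), b=5^-2·(≡3) mod 5; (3|5)=-1, (3|5)=-1; (−1)^{1·-2·2}·(-1)^-2·(-1)^1 = -1.
v=7: a=7^4·(≡3), b=7^3·(≡4) mod 7; (3|7)=-1, (4|7)=+1; (−1)^{4·3·3}·(-1)^3·(+1)^4 = -1.
v=29: a=29^-4·(≡6), b=29^-2·(≡28) mod 29; (6|29)=+1, (28|29)=+1; (−1)^{-4·-2·14}·(+1)^-2·(+1)^-4 = +1.
v=2: v_2(a)=33, v_2(b)=10; units ≡ 7, 3 (mod 8); ε·ε+αω+βω = 1·1+33·1+10·0 ≡ 0  ⇒  (a,b)_2 = +1.
v=11: a=11^-1·(≡10), b=11^1·(≡1) mod 11; (10|11)=-1, (1|11)=+1; (−1)^{-1·1·5}·(-1)^1·(+1)^-1 = +1.
Ram(110, 3003) = {3, 5, 7, 13}; no ℚ_3-point on the conic.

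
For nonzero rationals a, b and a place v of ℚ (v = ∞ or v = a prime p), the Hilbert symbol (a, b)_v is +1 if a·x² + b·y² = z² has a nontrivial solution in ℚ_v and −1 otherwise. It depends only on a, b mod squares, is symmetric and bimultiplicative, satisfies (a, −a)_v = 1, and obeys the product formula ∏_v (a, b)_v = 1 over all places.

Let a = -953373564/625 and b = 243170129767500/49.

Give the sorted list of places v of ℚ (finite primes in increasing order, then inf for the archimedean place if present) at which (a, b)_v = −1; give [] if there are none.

Mod squares: a ≡ -8151, b ≡ 3. Check v ∈ {∞, 2, 3, 5, 7, 11, 13, 19}.
v=19: a=19^3·(≡15), b=19^2·(≡10) mod 19; (15|19)=-1, (10|19)=-1; (−1)^{3·2·9}·(-1)^2·(-1)^3 = -1.
v=13: a=13^1·(≡4), b=13^2·(≡12) mod 13; (4|13)=+1, (12|13)=+1; (−1)^{1·2·6}·(+1)^2·(+1)^1 = +1.
v=2: v_2(a)=2, v_2(b)=2; units ≡ 1, 3 (mod 8); ε·ε+αω+βω = 0·1+2·1+2·0 ≡ 0  ⇒  (a,b)_2 = +1.
v=7: a=7^0·(≡2), b=7^-2·(≡5) mod 7; (2|7)=+1, (5|7)=-1; (−1)^{0·-2·3}·(+1)^-2·(-1)^0 = +1.
v=11: a=11^1·(≡2), b=11^0·(≡9) mod 11; (2|11)=-1, (9|11)=+1; (−1)^{1·0·5}·(-1)^0·(+1)^1 = +1.
v=3: a=3^5·(≡1), b=3^13·(≡1) mod 3; (1|3)=+1, (1|3)=+1; (−1)^{5·13·1}·(+1)^13·(+1)^5 = -1.
v=5: a=5^-4·(≡1), b=5^4·(≡2) mod 5; (1|5)=+1, (2|5)=-1; (−1)^{-4·4·2}·(+1)^4·(-1)^-4 = +1.
v=∞: -8151 < 0 and 3 > 0  ⇒  (a,b)_∞ = +1.
|Ram(-8151, 3)| = 2, even; anisotropic at {3, 19}.

[3, 19]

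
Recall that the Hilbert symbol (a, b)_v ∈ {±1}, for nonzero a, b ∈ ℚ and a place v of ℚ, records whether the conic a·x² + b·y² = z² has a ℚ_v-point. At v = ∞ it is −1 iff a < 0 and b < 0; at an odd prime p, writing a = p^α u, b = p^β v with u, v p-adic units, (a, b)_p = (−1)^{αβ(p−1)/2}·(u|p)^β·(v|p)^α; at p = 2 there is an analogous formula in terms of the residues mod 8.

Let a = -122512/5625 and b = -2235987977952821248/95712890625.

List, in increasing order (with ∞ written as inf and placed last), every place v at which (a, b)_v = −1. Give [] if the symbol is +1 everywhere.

[13, 19, 31, inf]

(a, b) ≡ (-7657, -403) mod (ℚ^×)²; places V = {2, 3, 5, 11, 13, 19, 31, ∞}.
(a,b)_11: α=0, u≡7; β=-2, v≡5 (mod 11); (7|11)=-1, (5|11)=+1; sign (−1)^0·-1^-2·+1^0 = +1.
(a,b)_3: α=-2, u≡2; β=-4, v≡2 (mod 3); (2|3)=-1, (2|3)=-1; sign (−1)^0·-1^-4·-1^-2 = +1.
(a,b)_∞: sgn(-7657)=−, sgn(-403)=−, so -1.
(a,b)_2: α=4, β=18; u≡7, v≡5 (mod 8); ε(u)ε(v)=1·0, αω(v)=4·1, βω(u)=18·0; sum ≡ 0  ⇒  +1.
(a,b)_19: α=1, u≡12; β=4, v≡3 (mod 19); (12|19)=-1, (3|19)=-1; sign (−1)^0·-1^4·-1^1 = -1.
(a,b)_5: α=-4, u≡2; β=-10, v≡2 (mod 5); (2|5)=-1, (2|5)=-1; sign (−1)^0·-1^-10·-1^-4 = +1.
(a,b)_13: α=1, u≡3; β=3, v≡7 (mod 13); (3|13)=+1, (7|13)=-1; sign (−1)^0·+1^3·-1^1 = -1.
(a,b)_31: α=1, u≡10; β=3, v≡16 (mod 31); (10|31)=+1, (16|31)=+1; sign (−1)^1·+1^3·+1^1 = -1.
(-7657, -403 / ℚ) ramifies at {13, 19, 31, ∞}: a division algebra.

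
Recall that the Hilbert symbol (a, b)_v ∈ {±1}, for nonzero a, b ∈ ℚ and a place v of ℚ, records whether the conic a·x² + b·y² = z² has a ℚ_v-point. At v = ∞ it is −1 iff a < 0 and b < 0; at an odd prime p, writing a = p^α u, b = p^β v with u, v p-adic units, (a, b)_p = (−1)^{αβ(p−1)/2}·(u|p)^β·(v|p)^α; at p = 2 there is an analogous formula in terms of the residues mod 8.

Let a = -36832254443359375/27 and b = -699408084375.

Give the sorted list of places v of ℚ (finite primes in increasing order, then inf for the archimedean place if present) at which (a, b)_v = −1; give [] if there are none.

(a, b) ≡ (-165, -15015) mod (ℚ^×)²; places V = {2, 3, 5, 7, 11, 13, ∞}.
(a,b)_11: α=1, u≡7; β=1, v≡8 (mod 11); (7|11)=-1, (8|11)=-1; sign (−1)^1·-1^1·-1^1 = -1.
(a,b)_13: α=4, u≡1; β=3, v≡11 (mod 13); (1|13)=+1, (11|13)=-1; sign (−1)^0·+1^3·-1^4 = +1.
(a,b)_3: α=-3, u≡2; β=3, v≡2 (mod 3); (2|3)=-1, (2|3)=-1; sign (−1)^1·-1^3·-1^-3 = -1.
(a,b)_∞: sgn(-165)=−, sgn(-15015)=−, so -1.
(a,b)_2: α=0, β=0; u≡3, v≡1 (mod 8); ε(u)ε(v)=1·0, αω(v)=0·0, βω(u)=0·1; sum ≡ 0  ⇒  +1.
(a,b)_5: α=11, u≡2; β=5, v≡3 (mod 5); (2|5)=-1, (3|5)=-1; sign (−1)^0·-1^5·-1^11 = +1.
(a,b)_7: α=4, u≡5; β=3, v≡2 (mod 7); (5|7)=-1, (2|7)=+1; sign (−1)^0·-1^3·+1^4 = -1.
|Ram(-165, -15015)| = 4, even; anisotropic at {3, 7, 11, ∞}.

[3, 7, 11, inf]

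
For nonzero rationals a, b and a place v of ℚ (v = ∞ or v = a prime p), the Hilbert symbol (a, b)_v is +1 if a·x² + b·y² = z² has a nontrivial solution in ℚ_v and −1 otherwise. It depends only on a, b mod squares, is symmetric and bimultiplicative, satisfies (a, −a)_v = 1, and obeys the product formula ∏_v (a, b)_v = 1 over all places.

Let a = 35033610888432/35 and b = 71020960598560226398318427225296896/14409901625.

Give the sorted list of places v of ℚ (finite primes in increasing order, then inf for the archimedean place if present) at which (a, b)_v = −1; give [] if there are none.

(a, b) ≡ (363753845, 27265) mod (ℚ^×)²; places V = {2, 3, 5, 7, 11, 13, 17, 19, 31, 37, 41, ∞}.
(a,b)_11: α=0, u≡1; β=2, v≡2 (mod 11); (1|11)=+1, (2|11)=-1; sign (−1)^0·+1^2·-1^0 = +1.
(a,b)_17: α=3, u≡11; β=6, v≡5 (mod 17); (11|17)=-1, (5|17)=-1; sign (−1)^0·-1^6·-1^3 = -1.
(a,b)_7: α=-1, u≡6; β=-5, v≡5 (mod 7); (6|7)=-1, (5|7)=-1; sign (−1)^1·-1^-5·-1^-1 = -1.
(a,b)_13: α=1, u≡11; β=2, v≡1 (mod 13); (11|13)=-1, (1|13)=+1; sign (−1)^0·-1^2·+1^1 = +1.
(a,b)_37: α=1, u≡16; β=2, v≡27 (mod 37); (16|37)=+1, (27|37)=+1; sign (−1)^0·+1^2·+1^1 = +1.
(a,b)_2: α=4, β=12; u≡5, v≡1 (mod 8); ε(u)ε(v)=0·0, αω(v)=4·0, βω(u)=12·1; sum ≡ 0  ⇒  +1.
(a,b)_3: α=6, u≡2; β=18, v≡1 (mod 3); (2|3)=-1, (1|3)=+1; sign (−1)^0·-1^18·+1^6 = +1.
(a,b)_5: α=-1, u≡1; β=-3, v≡2 (mod 5); (1|5)=+1, (2|5)=-1; sign (−1)^0·+1^-3·-1^-1 = -1.
(a,b)_∞: sgn(363753845)=+, sgn(27265)=+, so +1.
(a,b)_41: α=1, u≡11; β=3, v≡1 (mod 41); (11|41)=-1, (1|41)=+1; sign (−1)^0·-1^3·+1^1 = -1.
(a,b)_31: α=1, u≡26; β=2, v≡18 (mod 31); (26|31)=-1, (18|31)=+1; sign (−1)^0·-1^2·+1^1 = +1.
(a,b)_19: α=0, u≡7; β=-3, v≡14 (mod 19); (7|19)=+1, (14|19)=-1; sign (−1)^0·+1^-3·-1^0 = +1.
|Ram(363753845, 27265)| = 4, even; anisotropic at {5, 7, 17, 41}.

[5, 7, 17, 41]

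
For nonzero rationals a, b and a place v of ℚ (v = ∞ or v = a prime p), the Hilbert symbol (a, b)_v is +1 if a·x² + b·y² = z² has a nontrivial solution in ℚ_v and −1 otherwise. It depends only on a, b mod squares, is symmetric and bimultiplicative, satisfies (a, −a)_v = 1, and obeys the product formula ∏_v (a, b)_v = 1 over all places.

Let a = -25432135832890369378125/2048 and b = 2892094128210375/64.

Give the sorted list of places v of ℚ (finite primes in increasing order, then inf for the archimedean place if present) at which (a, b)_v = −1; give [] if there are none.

[2, 11]

Mod squares: a ≡ -2090, b ≡ 935. Check v ∈ {∞, 2, 3, 5, 11, 17, 19}.
v=5: a=5^5·(≡3), b=5^3·(≡2) mod 5; (3|5)=-1, (2|5)=-1; (−1)^{5·3·2}·(-1)^3·(-1)^5 = +1.
v=3: a=3^6·(≡1), b=3^4·(≡2) mod 3; (1|3)=+1, (2|3)=-1; (−1)^{6·4·1}·(+1)^4·(-1)^6 = +1.
v=19: a=19^3·(≡17), b=19^2·(≡16) mod 19; (17|19)=+1, (16|19)=+1; (−1)^{3·2·9}·(+1)^2·(+1)^3 = +1.
v=17: a=17^4·(≡16), b=17^3·(≡2) mod 17; (16|17)=+1, (2|17)=+1; (−1)^{4·3·8}·(+1)^3·(+1)^4 = +1.
v=∞: -2090 < 0 and 935 > 0  ⇒  (a,b)_∞ = +1.
v=2: v_2(a)=-11, v_2(b)=-6; units ≡ 3, 7 (mod 8); ε·ε+αω+βω = 1·1+-11·0+-6·1 ≡ 1  ⇒  (a,b)_2 = -1.
v=11: a=11^7·(≡7), b=11^5·(≡2) mod 11; (7|11)=-1, (2|11)=-1; (−1)^{7·5·5}·(-1)^5·(-1)^7 = -1.
|Ram(-2090, 935)| = 2, even; anisotropic at {2, 11}.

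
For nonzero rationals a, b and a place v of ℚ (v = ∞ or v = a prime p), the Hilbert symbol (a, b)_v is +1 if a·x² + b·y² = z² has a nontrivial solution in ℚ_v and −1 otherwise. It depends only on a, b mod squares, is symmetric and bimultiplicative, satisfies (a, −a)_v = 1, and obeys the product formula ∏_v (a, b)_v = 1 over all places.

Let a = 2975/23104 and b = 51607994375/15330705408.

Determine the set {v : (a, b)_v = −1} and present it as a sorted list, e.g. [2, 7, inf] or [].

(a, b) ≡ (119, 238) mod (ℚ^×)²; places V = {2, 3, 5, 7, 17, 19, ∞}.
(a,b)_7: α=1, u≡3; β=5, v≡3 (mod 7); (3|7)=-1, (3|7)=-1; sign (−1)^1·-1^5·-1^1 = -1.
(a,b)_19: α=-2, u≡7; β=-2, v≡10 (mod 19); (7|19)=+1, (10|19)=-1; sign (−1)^0·+1^-2·-1^-2 = +1.
(a,b)_5: α=2, u≡1; β=4, v≡2 (mod 5); (1|5)=+1, (2|5)=-1; sign (−1)^0·+1^4·-1^2 = +1.
(a,b)_17: α=1, u≡5; β=3, v≡3 (mod 17); (5|17)=-1, (3|17)=-1; sign (−1)^0·-1^3·-1^1 = +1.
(a,b)_∞: sgn(119)=+, sgn(238)=+, so +1.
(a,b)_3: α=0, u≡2; β=-4, v≡1 (mod 3); (2|3)=-1, (1|3)=+1; sign (−1)^0·-1^-4·+1^0 = +1.
(a,b)_2: α=-6, β=-19; u≡7, v≡7 (mod 8); ε(u)ε(v)=1·1, αω(v)=-6·0, βω(u)=-19·0; sum ≡ 1  ⇒  -1.
|Ram(119, 238)| = 2, even; anisotropic at {2, 7}.

[2, 7]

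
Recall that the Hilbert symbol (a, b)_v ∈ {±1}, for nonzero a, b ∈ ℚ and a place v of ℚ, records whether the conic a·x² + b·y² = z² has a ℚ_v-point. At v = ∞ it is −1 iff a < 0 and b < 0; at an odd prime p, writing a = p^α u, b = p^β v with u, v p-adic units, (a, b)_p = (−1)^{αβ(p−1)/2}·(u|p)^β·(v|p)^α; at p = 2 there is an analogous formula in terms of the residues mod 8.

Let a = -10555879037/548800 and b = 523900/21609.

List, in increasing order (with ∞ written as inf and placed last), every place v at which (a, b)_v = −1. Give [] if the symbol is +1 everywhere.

[7, 31, 47, 53]

(a, b) ≡ (-255678731, 31) mod (ℚ^×)²; places V = {2, 3, 5, 7, 11, 13, 17, 31, 43, 47, 53, ∞}.
(a,b)_43: α=1, u≡31; β=0, v≡35 (mod 43); (31|43)=+1, (35|43)=+1; sign (−1)^0·+1^0·+1^1 = +1.
(a,b)_2: α=-6, β=2; u≡5, v≡7 (mod 8); ε(u)ε(v)=0·1, αω(v)=-6·0, βω(u)=2·1; sum ≡ 0  ⇒  +1.
(a,b)_7: α=-3, u≡6; β=-4, v≡3 (mod 7); (6|7)=-1, (3|7)=-1; sign (−1)^0·-1^-4·-1^-3 = -1.
(a,b)_47: α=1, u≡25; β=0, v≡35 (mod 47); (25|47)=+1, (35|47)=-1; sign (−1)^0·+1^0·-1^1 = -1.
(a,b)_17: α=2, u≡12; β=0, v≡14 (mod 17); (12|17)=-1, (14|17)=-1; sign (−1)^0·-1^0·-1^2 = +1.
(a,b)_13: α=0, u≡10; β=2, v≡2 (mod 13); (10|13)=+1, (2|13)=-1; sign (−1)^0·+1^2·-1^0 = +1.
(a,b)_3: α=0, u≡1; β=-2, v≡1 (mod 3); (1|3)=+1, (1|3)=+1; sign (−1)^0·+1^-2·+1^0 = +1.
(a,b)_31: α=1, u≡16; β=1, v≡18 (mod 31); (16|31)=+1, (18|31)=+1; sign (−1)^1·+1^1·+1^1 = -1.
(a,b)_11: α=1, u≡8; β=0, v≡5 (mod 11); (8|11)=-1, (5|11)=+1; sign (−1)^0·-1^0·+1^1 = +1.
(a,b)_∞: sgn(-255678731)=−, sgn(31)=+, so +1.
(a,b)_5: α=-2, u≡4; β=2, v≡4 (mod 5); (4|5)=+1, (4|5)=+1; sign (−1)^0·+1^2·+1^-2 = +1.
(a,b)_53: α=1, u≡35; β=0, v≡18 (mod 53); (35|53)=-1, (18|53)=-1; sign (−1)^0·-1^0·-1^1 = -1.
|Ram(-255678731, 31)| = 4, even; anisotropic at {7, 31, 47, 53}.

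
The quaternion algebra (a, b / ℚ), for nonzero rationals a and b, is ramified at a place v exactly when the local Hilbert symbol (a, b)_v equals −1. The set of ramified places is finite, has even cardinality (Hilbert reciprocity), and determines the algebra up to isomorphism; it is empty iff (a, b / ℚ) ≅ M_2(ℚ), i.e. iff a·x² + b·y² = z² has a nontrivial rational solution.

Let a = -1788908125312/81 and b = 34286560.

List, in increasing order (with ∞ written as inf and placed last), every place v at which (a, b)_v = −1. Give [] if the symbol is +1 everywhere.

[2, 5, 7, 11]

(a, b) ≡ (-322, 17710) mod (ℚ^×)²; places V = {2, 3, 5, 7, 11, 23, ∞}.
(a,b)_11: α=6, u≡2; β=3, v≡9 (mod 11); (2|11)=-1, (9|11)=+1; sign (−1)^0·-1^3·+1^6 = -1.
(a,b)_7: α=3, u≡6; β=1, v≡5 (mod 7); (6|7)=-1, (5|7)=-1; sign (−1)^1·-1^1·-1^3 = -1.
(a,b)_5: α=0, u≡3; β=1, v≡2 (mod 5); (3|5)=-1, (2|5)=-1; sign (−1)^0·-1^1·-1^0 = -1.
(a,b)_2: α=7, β=5; u≡7, v≡7 (mod 8); ε(u)ε(v)=1·1, αω(v)=7·0, βω(u)=5·0; sum ≡ 1  ⇒  -1.
(a,b)_∞: sgn(-322)=−, sgn(17710)=+, so +1.
(a,b)_23: α=1, u≡8; β=1, v≡21 (mod 23); (8|23)=+1, (21|23)=-1; sign (−1)^1·+1^1·-1^1 = +1.
(a,b)_3: α=-4, u≡2; β=0, v≡1 (mod 3); (2|3)=-1, (1|3)=+1; sign (−1)^0·-1^0·+1^-4 = +1.
Ram(-322, 17710) = {2, 5, 7, 11}; no ℚ_2-point on the conic.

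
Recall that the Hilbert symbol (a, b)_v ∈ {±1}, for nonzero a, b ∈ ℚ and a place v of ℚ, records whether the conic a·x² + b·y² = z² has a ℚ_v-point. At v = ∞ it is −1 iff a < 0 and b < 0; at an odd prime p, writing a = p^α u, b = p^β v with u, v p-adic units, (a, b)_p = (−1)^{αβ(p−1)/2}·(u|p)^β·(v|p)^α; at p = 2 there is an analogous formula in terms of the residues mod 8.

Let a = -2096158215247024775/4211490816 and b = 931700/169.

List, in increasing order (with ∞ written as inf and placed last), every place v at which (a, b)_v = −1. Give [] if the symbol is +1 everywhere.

Mod squares: a ≡ -119, b ≡ 77. Check v ∈ {∞, 2, 3, 5, 7, 11, 13, 17, 37}.
v=5: a=5^2·(≡4), b=5^2·(≡2) mod 5; (4|5)=+1, (2|5)=-1; (−1)^{2·2·2}·(+1)^2·(-1)^2 = +1.
v=2: v_2(a)=-14, v_2(b)=2; units ≡ 1, 5 (mod 8); ε·ε+αω+βω = 0·0+-14·1+2·0 ≡ 0  ⇒  (a,b)_2 = +1.
v=17: a=17^1·(≡12), b=17^0·(≡2) mod 17; (12|17)=-1, (2|17)=+1; (−1)^{1·0·8}·(-1)^0·(+1)^1 = +1.
v=3: a=3^-2·(≡1), b=3^0·(≡2) mod 3; (1|3)=+1, (2|3)=-1; (−1)^{-2·0·1}·(+1)^0·(-1)^-2 = +1.
v=7: a=7^5·(≡2), b=7^1·(≡2) mod 7; (2|7)=+1, (2|7)=+1; (−1)^{5·1·3}·(+1)^1·(+1)^5 = -1.
v=∞: -119 < 0 and 77 > 0  ⇒  (a,b)_∞ = +1.
v=13: a=13^-4·(≡5), b=13^-2·(≡3) mod 13; (5|13)=-1, (3|13)=+1; (−1)^{-4·-2·6}·(-1)^-2·(+1)^-4 = +1.
v=11: a=11^8·(≡7), b=11^3·(≡10) mod 11; (7|11)=-1, (10|11)=-1; (−1)^{8·3·5}·(-1)^3·(-1)^8 = -1.
v=37: a=37^2·(≡2), b=37^0·(≡16) mod 37; (2|37)=-1, (16|37)=+1; (−1)^{2·0·18}·(-1)^0·(+1)^2 = +1.
Ram(-119, 77) = {7, 11}; no ℚ_7-point on the conic.

[7, 11]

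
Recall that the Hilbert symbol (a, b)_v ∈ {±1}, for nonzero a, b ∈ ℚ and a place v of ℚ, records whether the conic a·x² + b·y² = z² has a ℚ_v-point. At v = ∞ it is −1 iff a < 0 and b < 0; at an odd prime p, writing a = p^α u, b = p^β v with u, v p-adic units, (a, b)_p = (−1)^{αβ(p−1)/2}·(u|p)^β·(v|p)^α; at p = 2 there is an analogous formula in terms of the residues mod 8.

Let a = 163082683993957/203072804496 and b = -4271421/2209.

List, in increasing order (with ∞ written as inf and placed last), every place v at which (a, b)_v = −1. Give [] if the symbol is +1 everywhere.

Mod squares: a ≡ 13, b ≡ -21. Check v ∈ {∞, 2, 3, 7, 11, 13, 17, 41, 43, 47}.
v=7: a=7^4·(≡3), b=7^1·(≡2) mod 7; (3|7)=-1, (2|7)=+1; (−1)^{4·1·3}·(-1)^1·(+1)^4 = -1.
v=3: a=3^-2·(≡1), b=3^1·(≡2) mod 3; (1|3)=+1, (2|3)=-1; (−1)^{-2·1·1}·(+1)^1·(-1)^-2 = +1.
v=43: a=43^2·(≡38), b=43^0·(≡42) mod 43; (38|43)=+1, (42|43)=-1; (−1)^{2·0·21}·(+1)^0·(-1)^2 = +1.
v=41: a=41^4·(≡38), b=41^2·(≡8) mod 41; (38|41)=-1, (8|41)=+1; (−1)^{4·2·20}·(-1)^2·(+1)^4 = +1.
v=11: a=11^0·(≡2), b=11^2·(≡1) mod 11; (2|11)=-1, (1|11)=+1; (−1)^{0·2·5}·(-1)^2·(+1)^0 = +1.
v=∞: 13 > 0 and -21 < 0  ⇒  (a,b)_∞ = +1.
v=17: a=17^-2·(≡15), b=17^0·(≡1) mod 17; (15|17)=+1, (1|17)=+1; (−1)^{-2·0·8}·(+1)^0·(+1)^-2 = +1.
v=2: v_2(a)=-4, v_2(b)=0; units ≡ 5, 3 (mod 8); ε·ε+αω+βω = 0·1+-4·1+0·1 ≡ 0  ⇒  (a,b)_2 = +1.
v=47: a=47^-4·(≡29), b=47^-2·(≡33) mod 47; (29|47)=-1, (33|47)=-1; (−1)^{-4·-2·23}·(-1)^-2·(-1)^-4 = +1.
v=13: a=13^1·(≡1), b=13^0·(≡11) mod 13; (1|13)=+1, (11|13)=-1; (−1)^{1·0·6}·(+1)^0·(-1)^1 = -1.
|Ram(13, -21)| = 2, even; anisotropic at {7, 13}.

[7, 13]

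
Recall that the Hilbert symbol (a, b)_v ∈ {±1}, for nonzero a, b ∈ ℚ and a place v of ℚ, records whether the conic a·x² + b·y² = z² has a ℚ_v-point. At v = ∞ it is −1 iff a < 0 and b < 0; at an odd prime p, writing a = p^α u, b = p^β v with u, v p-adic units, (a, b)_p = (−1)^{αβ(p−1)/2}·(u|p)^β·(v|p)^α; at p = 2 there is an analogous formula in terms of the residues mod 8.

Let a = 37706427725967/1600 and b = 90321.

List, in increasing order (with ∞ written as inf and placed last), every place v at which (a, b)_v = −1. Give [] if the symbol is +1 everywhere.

(a, b) ≡ (1055581527, 90321) mod (ℚ^×)²; places V = {2, 3, 5, 7, 11, 13, 17, 23, 29, 31, ∞}.
(a,b)_13: α=1, u≡5; β=0, v≡10 (mod 13); (5|13)=-1, (10|13)=+1; sign (−1)^0·-1^0·+1^1 = +1.
(a,b)_31: α=1, u≡10; β=0, v≡18 (mod 31); (10|31)=+1, (18|31)=+1; sign (−1)^0·+1^0·+1^1 = +1.
(a,b)_5: α=-2, u≡3; β=0, v≡1 (mod 5); (3|5)=-1, (1|5)=+1; sign (−1)^0·-1^0·+1^-2 = +1.
(a,b)_29: α=1, u≡5; β=0, v≡15 (mod 29); (5|29)=+1, (15|29)=-1; sign (−1)^0·+1^0·-1^1 = -1.
(a,b)_3: α=7, u≡1; β=1, v≡2 (mod 3); (1|3)=+1, (2|3)=-1; sign (−1)^1·+1^1·-1^7 = +1.
(a,b)_∞: sgn(1055581527)=+, sgn(90321)=+, so +1.
(a,b)_11: α=1, u≡9; β=1, v≡5 (mod 11); (9|11)=+1, (5|11)=+1; sign (−1)^1·+1^1·+1^1 = -1.
(a,b)_17: α=1, u≡8; β=1, v≡9 (mod 17); (8|17)=+1, (9|17)=+1; sign (−1)^0·+1^1·+1^1 = +1.
(a,b)_7: α=3, u≡2; β=1, v≡2 (mod 7); (2|7)=+1, (2|7)=+1; sign (−1)^1·+1^1·+1^3 = -1.
(a,b)_23: α=1, u≡22; β=1, v≡17 (mod 23); (22|23)=-1, (17|23)=-1; sign (−1)^1·-1^1·-1^1 = -1.
(a,b)_2: α=-6, β=0; u≡7, v≡1 (mod 8); ε(u)ε(v)=1·0, αω(v)=-6·0, βω(u)=0·0; sum ≡ 0  ⇒  +1.
|Ram(1055581527, 90321)| = 4, even; anisotropic at {7, 11, 23, 29}.

[7, 11, 23, 29]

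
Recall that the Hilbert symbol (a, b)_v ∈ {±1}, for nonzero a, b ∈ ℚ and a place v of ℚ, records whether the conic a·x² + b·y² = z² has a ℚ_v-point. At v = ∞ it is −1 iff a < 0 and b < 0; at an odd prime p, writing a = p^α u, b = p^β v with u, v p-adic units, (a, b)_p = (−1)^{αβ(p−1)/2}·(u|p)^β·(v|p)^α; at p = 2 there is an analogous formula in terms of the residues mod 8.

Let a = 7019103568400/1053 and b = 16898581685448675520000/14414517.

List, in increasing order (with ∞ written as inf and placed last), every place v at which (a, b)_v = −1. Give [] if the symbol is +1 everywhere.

Mod squares: a ≡ 2717, b ≡ 3094. Check v ∈ {∞, 2, 3, 5, 7, 11, 13, 17, 19}.
v=2: v_2(a)=4, v_2(b)=9; units ≡ 5, 3 (mod 8); ε·ε+αω+βω = 0·1+4·1+9·1 ≡ 1  ⇒  (a,b)_2 = -1.
v=∞: 2717 > 0 and 3094 > 0  ⇒  (a,b)_∞ = +1.
v=13: a=13^-1·(≡9), b=13^-3·(≡12) mod 13; (9|13)=+1, (12|13)=+1; (−1)^{-1·-3·6}·(+1)^-3·(+1)^-1 = +1.
v=7: a=7^4·(≡1), b=7^5·(≡4) mod 7; (1|7)=+1, (4|7)=+1; (−1)^{4·5·3}·(+1)^5·(+1)^4 = +1.
v=3: a=3^-4·(≡2), b=3^-8·(≡1) mod 3; (2|3)=-1, (1|3)=+1; (−1)^{-4·-8·1}·(-1)^-8·(+1)^-4 = +1.
v=17: a=17^2·(≡14), b=17^3·(≡7) mod 17; (14|17)=-1, (7|17)=-1; (−1)^{2·3·8}·(-1)^3·(-1)^2 = -1.
v=11: a=11^3·(≡3), b=11^6·(≡9) mod 11; (3|11)=+1, (9|11)=+1; (−1)^{3·6·5}·(+1)^6·(+1)^3 = +1.
v=5: a=5^2·(≡2), b=5^4·(≡1) mod 5; (2|5)=-1, (1|5)=+1; (−1)^{2·4·2}·(-1)^4·(+1)^2 = +1.
v=19: a=19^1·(≡13), b=19^2·(≡6) mod 19; (13|19)=-1, (6|19)=+1; (−1)^{1·2·9}·(-1)^2·(+1)^1 = +1.
Ram(2717, 3094) = {2, 17}; no ℚ_2-point on the conic.

[2, 17]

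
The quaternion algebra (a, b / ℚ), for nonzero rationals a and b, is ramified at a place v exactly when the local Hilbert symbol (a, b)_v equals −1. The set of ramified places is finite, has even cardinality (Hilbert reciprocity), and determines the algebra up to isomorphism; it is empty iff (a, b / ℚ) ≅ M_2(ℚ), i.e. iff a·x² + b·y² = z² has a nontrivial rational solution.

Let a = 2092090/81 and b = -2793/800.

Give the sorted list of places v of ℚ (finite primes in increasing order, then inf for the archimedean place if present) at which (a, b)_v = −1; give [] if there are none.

[2, 7]

(a, b) ≡ (17290, -114) mod (ℚ^×)²; places V = {2, 3, 5, 7, 11, 13, 19, ∞}.
(a,b)_7: α=1, u≡3; β=2, v≡3 (mod 7); (3|7)=-1, (3|7)=-1; sign (−1)^0·-1^2·-1^1 = -1.
(a,b)_11: α=2, u≡5; β=0, v≡7 (mod 11); (5|11)=+1, (7|11)=-1; sign (−1)^0·+1^0·-1^2 = +1.
(a,b)_3: α=-4, u≡1; β=1, v≡1 (mod 3); (1|3)=+1, (1|3)=+1; sign (−1)^0·+1^1·+1^-4 = +1.
(a,b)_19: α=1, u≡1; β=1, v≡12 (mod 19); (1|19)=+1, (12|19)=-1; sign (−1)^1·+1^1·-1^1 = +1.
(a,b)_2: α=1, β=-5; u≡5, v≡7 (mod 8); ε(u)ε(v)=0·1, αω(v)=1·0, βω(u)=-5·1; sum ≡ 1  ⇒  -1.
(a,b)_13: α=1, u≡1; β=0, v≡4 (mod 13); (1|13)=+1, (4|13)=+1; sign (−1)^0·+1^0·+1^1 = +1.
(a,b)_5: α=1, u≡3; β=-2, v≡1 (mod 5); (3|5)=-1, (1|5)=+1; sign (−1)^0·-1^-2·+1^1 = +1.
(a,b)_∞: sgn(17290)=+, sgn(-114)=−, so +1.
Ram(17290, -114) = {2, 7}; no ℚ_2-point on the conic.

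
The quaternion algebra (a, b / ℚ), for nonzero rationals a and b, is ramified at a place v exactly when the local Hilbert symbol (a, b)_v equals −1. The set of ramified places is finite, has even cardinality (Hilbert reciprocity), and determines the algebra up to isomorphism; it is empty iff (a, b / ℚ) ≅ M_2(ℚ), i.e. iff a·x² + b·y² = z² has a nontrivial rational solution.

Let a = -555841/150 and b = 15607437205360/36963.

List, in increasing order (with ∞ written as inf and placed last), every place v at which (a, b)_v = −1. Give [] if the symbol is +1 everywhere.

[2, 3, 13, 29]

(a, b) ≡ (-19734, 2091045) mod (ℚ^×)²; places V = {2, 3, 5, 7, 11, 13, 19, 23, 29, 37, ∞}.
(a,b)_23: α=1, u≡12; β=1, v≡22 (mod 23); (12|23)=+1, (22|23)=-1; sign (−1)^1·+1^1·-1^1 = +1.
(a,b)_37: α=0, u≡5; β=-2, v≡30 (mod 37); (5|37)=-1, (30|37)=+1; sign (−1)^0·-1^-2·+1^0 = +1.
(a,b)_2: α=-1, β=4; u≡5, v≡5 (mod 8); ε(u)ε(v)=0·0, αω(v)=-1·1, βω(u)=4·1; sum ≡ 1  ⇒  -1.
(a,b)_∞: sgn(-19734)=−, sgn(2091045)=+, so +1.
(a,b)_5: α=-2, u≡4; β=1, v≡4 (mod 5); (4|5)=+1, (4|5)=+1; sign (−1)^0·+1^1·+1^-2 = +1.
(a,b)_29: α=0, u≡12; β=1, v≡27 (mod 29); (12|29)=-1, (27|29)=-1; sign (−1)^0·-1^1·-1^0 = -1.
(a,b)_13: α=3, u≡1; β=4, v≡7 (mod 13); (1|13)=+1, (7|13)=-1; sign (−1)^0·+1^4·-1^3 = -1.
(a,b)_7: α=0, u≡5; β=2, v≡5 (mod 7); (5|7)=-1, (5|7)=-1; sign (−1)^0·-1^2·-1^0 = +1.
(a,b)_11: α=1, u≡2; β=1, v≡3 (mod 11); (2|11)=-1, (3|11)=+1; sign (−1)^1·-1^1·+1^1 = +1.
(a,b)_19: α=0, u≡17; β=1, v≡9 (mod 19); (17|19)=+1, (9|19)=+1; sign (−1)^0·+1^1·+1^0 = +1.
(a,b)_3: α=-1, u≡1; β=-3, v≡1 (mod 3); (1|3)=+1, (1|3)=+1; sign (−1)^1·+1^-3·+1^-1 = -1.
|Ram(-19734, 2091045)| = 4, even; anisotropic at {2, 3, 13, 29}.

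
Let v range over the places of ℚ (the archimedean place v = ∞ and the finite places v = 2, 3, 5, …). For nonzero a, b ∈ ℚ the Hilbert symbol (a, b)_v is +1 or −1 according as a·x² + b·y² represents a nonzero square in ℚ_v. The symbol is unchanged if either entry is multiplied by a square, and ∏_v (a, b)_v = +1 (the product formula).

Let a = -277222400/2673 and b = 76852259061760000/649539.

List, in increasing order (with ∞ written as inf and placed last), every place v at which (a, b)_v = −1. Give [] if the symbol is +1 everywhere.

(a, b) ≡ (-7293, 11) mod (ℚ^×)²; places V = {2, 3, 5, 7, 11, 13, 17, ∞}.
(a,b)_5: α=2, u≡3; β=4, v≡4 (mod 5); (3|5)=-1, (4|5)=+1; sign (−1)^0·-1^4·+1^2 = +1.
(a,b)_3: α=-5, u≡2; β=-10, v≡2 (mod 3); (2|3)=-1, (2|3)=-1; sign (−1)^0·-1^-10·-1^-5 = -1.
(a,b)_13: α=1, u≡11; β=2, v≡5 (mod 13); (11|13)=-1, (5|13)=-1; sign (−1)^0·-1^2·-1^1 = -1.
(a,b)_17: α=1, u≡4; β=2, v≡6 (mod 17); (4|17)=+1, (6|17)=-1; sign (−1)^0·+1^2·-1^1 = -1.
(a,b)_∞: sgn(-7293)=−, sgn(11)=+, so +1.
(a,b)_7: α=2, u≡4; β=4, v≡1 (mod 7); (4|7)=+1, (1|7)=+1; sign (−1)^0·+1^4·+1^2 = +1.
(a,b)_11: α=-1, u≡7; β=-1, v≡5 (mod 11); (7|11)=-1, (5|11)=+1; sign (−1)^1·-1^-1·+1^-1 = +1.
(a,b)_2: α=10, β=20; u≡3, v≡3 (mod 8); ε(u)ε(v)=1·1, αω(v)=10·1, βω(u)=20·1; sum ≡ 1  ⇒  -1.
|Ram(-7293, 11)| = 4, even; anisotropic at {2, 3, 13, 17}.

[2, 3, 13, 17]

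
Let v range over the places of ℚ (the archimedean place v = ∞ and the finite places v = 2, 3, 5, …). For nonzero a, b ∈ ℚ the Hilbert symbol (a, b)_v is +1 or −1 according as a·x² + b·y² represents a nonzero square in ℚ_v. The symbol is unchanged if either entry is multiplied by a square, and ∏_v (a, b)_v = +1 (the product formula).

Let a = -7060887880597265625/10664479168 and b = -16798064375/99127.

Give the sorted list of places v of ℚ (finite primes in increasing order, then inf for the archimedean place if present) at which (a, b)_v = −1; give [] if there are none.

(a, b) ≡ (-7, -161) mod (ℚ^×)²; places V = {2, 3, 5, 7, 17, 19, 23, 41, 47, ∞}.
(a,b)_47: α=2, u≡5; β=2, v≡21 (mod 47); (5|47)=-1, (21|47)=+1; sign (−1)^0·-1^2·+1^2 = +1.
(a,b)_19: α=2, u≡10; β=0, v≡8 (mod 19); (10|19)=-1, (8|19)=-1; sign (−1)^0·-1^0·-1^2 = +1.
(a,b)_3: α=4, u≡2; β=0, v≡1 (mod 3); (2|3)=-1, (1|3)=+1; sign (−1)^0·-1^0·+1^4 = +1.
(a,b)_2: α=-6, β=0; u≡1, v≡7 (mod 8); ε(u)ε(v)=0·1, αω(v)=-6·0, βω(u)=0·0; sum ≡ 0  ⇒  +1.
(a,b)_41: α=-2, u≡6; β=0, v≡38 (mod 41); (6|41)=-1, (38|41)=-1; sign (−1)^0·-1^0·-1^-2 = +1.
(a,b)_17: α=-2, u≡14; β=-2, v≡1 (mod 17); (14|17)=-1, (1|17)=+1; sign (−1)^0·-1^-2·+1^-2 = +1.
(a,b)_23: α=4, u≡8; β=3, v≡9 (mod 23); (8|23)=+1, (9|23)=+1; sign (−1)^0·+1^3·+1^4 = +1.
(a,b)_7: α=-3, u≡3; β=-3, v≡3 (mod 7); (3|7)=-1, (3|7)=-1; sign (−1)^1·-1^-3·-1^-3 = -1.
(a,b)_5: α=8, u≡2; β=4, v≡1 (mod 5); (2|5)=-1, (1|5)=+1; sign (−1)^0·-1^4·+1^8 = +1.
(a,b)_∞: sgn(-7)=−, sgn(-161)=−, so -1.
(-7, -161 / ℚ) ramifies at {7, ∞}: a division algebra.

[7, inf]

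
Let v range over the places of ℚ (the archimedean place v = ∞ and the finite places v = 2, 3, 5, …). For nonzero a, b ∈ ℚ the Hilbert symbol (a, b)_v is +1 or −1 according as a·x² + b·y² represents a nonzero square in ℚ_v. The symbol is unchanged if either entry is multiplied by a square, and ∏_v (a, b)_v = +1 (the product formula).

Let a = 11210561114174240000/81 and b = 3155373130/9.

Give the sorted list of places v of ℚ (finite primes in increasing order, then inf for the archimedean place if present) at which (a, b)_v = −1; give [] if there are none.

[2, 19, 29, 31]

(a, b) ≡ (29, 76570) mod (ℚ^×)²; places V = {2, 3, 5, 7, 13, 19, 29, 31, ∞}.
(a,b)_7: α=2, u≡2; β=2, v≡2 (mod 7); (2|7)=+1, (2|7)=+1; sign (−1)^0·+1^2·+1^2 = +1.
(a,b)_∞: sgn(29)=+, sgn(76570)=+, so +1.
(a,b)_2: α=8, β=1; u≡5, v≡5 (mod 8); ε(u)ε(v)=0·0, αω(v)=8·1, βω(u)=1·1; sum ≡ 1  ⇒  -1.
(a,b)_5: α=4, u≡4; β=1, v≡4 (mod 5); (4|5)=+1, (4|5)=+1; sign (−1)^0·+1^1·+1^4 = +1.
(a,b)_31: α=2, u≡15; β=1, v≡13 (mod 31); (15|31)=-1, (13|31)=-1; sign (−1)^0·-1^1·-1^2 = -1.
(a,b)_13: α=2, u≡12; β=1, v≡10 (mod 13); (12|13)=+1, (10|13)=+1; sign (−1)^0·+1^1·+1^2 = +1.
(a,b)_3: α=-4, u≡2; β=-2, v≡1 (mod 3); (2|3)=-1, (1|3)=+1; sign (−1)^0·-1^-2·+1^-4 = +1.
(a,b)_19: α=2, u≡12; β=1, v≡8 (mod 19); (12|19)=-1, (8|19)=-1; sign (−1)^0·-1^1·-1^2 = -1.
(a,b)_29: α=3, u≡25; β=2, v≡19 (mod 29); (25|29)=+1, (19|29)=-1; sign (−1)^0·+1^2·-1^3 = -1.
Ram(29, 76570) = {2, 19, 29, 31}; no ℚ_2-point on the conic.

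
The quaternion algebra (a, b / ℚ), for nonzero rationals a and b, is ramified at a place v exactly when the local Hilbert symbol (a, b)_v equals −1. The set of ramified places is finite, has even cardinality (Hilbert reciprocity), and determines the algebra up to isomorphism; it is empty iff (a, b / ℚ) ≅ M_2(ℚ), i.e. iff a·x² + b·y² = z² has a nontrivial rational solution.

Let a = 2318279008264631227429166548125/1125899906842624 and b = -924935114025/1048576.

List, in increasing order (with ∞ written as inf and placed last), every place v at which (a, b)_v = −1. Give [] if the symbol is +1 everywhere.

(a, b) ≡ (301093, -456758081) mod (ℚ^×)²; places V = {2, 3, 5, 13, 19, 23, 37, 41, 53, ∞}.
(a,b)_∞: sgn(301093)=+, sgn(-456758081)=−, so +1.
(a,b)_37: α=2, u≡14; β=1, v≡19 (mod 37); (14|37)=-1, (19|37)=-1; sign (−1)^0·-1^1·-1^2 = -1.
(a,b)_2: α=-50, β=-20; u≡5, v≡7 (mod 8); ε(u)ε(v)=0·1, αω(v)=-50·0, βω(u)=-20·1; sum ≡ 0  ⇒  +1.
(a,b)_53: α=3, u≡37; β=1, v≡21 (mod 53); (37|53)=+1, (21|53)=-1; sign (−1)^0·+1^1·-1^3 = -1.
(a,b)_23: α=3, u≡9; β=1, v≡16 (mod 23); (9|23)=+1, (16|23)=+1; sign (−1)^1·+1^1·+1^3 = -1.
(a,b)_13: α=3, u≡8; β=1, v≡11 (mod 13); (8|13)=-1, (11|13)=-1; sign (−1)^0·-1^1·-1^3 = +1.
(a,b)_19: α=3, u≡9; β=1, v≡13 (mod 19); (9|19)=+1, (13|19)=-1; sign (−1)^1·+1^1·-1^3 = +1.
(a,b)_3: α=10, u≡1; β=4, v≡1 (mod 3); (1|3)=+1, (1|3)=+1; sign (−1)^0·+1^4·+1^10 = +1.
(a,b)_5: α=4, u≡3; β=2, v≡4 (mod 5); (3|5)=-1, (4|5)=+1; sign (−1)^0·-1^2·+1^4 = +1.
(a,b)_41: α=2, u≡13; β=1, v≡34 (mod 41); (13|41)=-1, (34|41)=-1; sign (−1)^0·-1^1·-1^2 = -1.
|Ram(301093, -456758081)| = 4, even; anisotropic at {23, 37, 41, 53}.

[23, 37, 41, 53]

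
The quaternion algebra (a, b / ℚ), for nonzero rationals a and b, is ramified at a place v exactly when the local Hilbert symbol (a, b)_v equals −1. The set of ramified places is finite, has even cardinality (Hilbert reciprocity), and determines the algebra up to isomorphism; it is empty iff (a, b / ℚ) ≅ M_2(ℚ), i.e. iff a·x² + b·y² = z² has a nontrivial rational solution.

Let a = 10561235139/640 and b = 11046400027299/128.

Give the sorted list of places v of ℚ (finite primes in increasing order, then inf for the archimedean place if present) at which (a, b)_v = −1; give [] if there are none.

(a, b) ≡ (910, 38) mod (ℚ^×)²; places V = {2, 3, 5, 7, 13, 19, ∞}.
(a,b)_2: α=-7, β=-7; u≡7, v≡3 (mod 8); ε(u)ε(v)=1·1, αω(v)=-7·1, βω(u)=-7·0; sum ≡ 0  ⇒  +1.
(a,b)_3: α=8, u≡1; β=4, v≡2 (mod 3); (1|3)=+1, (2|3)=-1; sign (−1)^0·+1^4·-1^8 = +1.
(a,b)_13: α=1, u≡7; β=2, v≡12 (mod 13); (7|13)=-1, (12|13)=+1; sign (−1)^0·-1^2·+1^1 = +1.
(a,b)_7: α=3, u≡2; β=6, v≡5 (mod 7); (2|7)=+1, (5|7)=-1; sign (−1)^0·+1^6·-1^3 = -1.
(a,b)_5: α=-1, u≡3; β=0, v≡3 (mod 5); (3|5)=-1, (3|5)=-1; sign (−1)^0·-1^0·-1^-1 = -1.
(a,b)_∞: sgn(910)=+, sgn(38)=+, so +1.
(a,b)_19: α=2, u≡6; β=3, v≡2 (mod 19); (6|19)=+1, (2|19)=-1; sign (−1)^0·+1^3·-1^2 = +1.
|Ram(910, 38)| = 2, even; anisotropic at {5, 7}.

[5, 7]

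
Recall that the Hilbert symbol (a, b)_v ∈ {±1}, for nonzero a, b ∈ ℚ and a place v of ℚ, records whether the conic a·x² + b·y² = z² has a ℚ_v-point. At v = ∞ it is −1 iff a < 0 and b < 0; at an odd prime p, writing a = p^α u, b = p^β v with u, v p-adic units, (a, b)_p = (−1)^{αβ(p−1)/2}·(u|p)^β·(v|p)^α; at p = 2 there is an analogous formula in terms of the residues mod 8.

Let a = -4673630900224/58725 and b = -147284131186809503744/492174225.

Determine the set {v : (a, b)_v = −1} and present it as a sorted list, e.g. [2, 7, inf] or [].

[2, 29, 31, inf]

(a, b) ≡ (-95381, -9269) mod (ℚ^×)²; places V = {2, 3, 5, 11, 13, 17, 19, 23, 29, 31, ∞}.
(a,b)_29: α=-1, u≡21; β=-2, v≡15 (mod 29); (21|29)=-1, (15|29)=-1; sign (−1)^0·-1^-2·-1^-1 = -1.
(a,b)_2: α=12, β=20; u≡3, v≡3 (mod 8); ε(u)ε(v)=1·1, αω(v)=12·1, βω(u)=20·1; sum ≡ 1  ⇒  -1.
(a,b)_11: α=1, u≡6; β=2, v≡5 (mod 11); (6|11)=-1, (5|11)=+1; sign (−1)^0·-1^2·+1^1 = +1.
(a,b)_17: α=0, u≡12; β=-2, v≡4 (mod 17); (12|17)=-1, (4|17)=+1; sign (−1)^0·-1^-2·+1^0 = +1.
(a,b)_19: α=2, u≡13; β=4, v≡8 (mod 19); (13|19)=-1, (8|19)=-1; sign (−1)^0·-1^4·-1^2 = +1.
(a,b)_3: α=-4, u≡1; β=-4, v≡1 (mod 3); (1|3)=+1, (1|3)=+1; sign (−1)^0·+1^-4·+1^-4 = +1.
(a,b)_31: α=2, u≡12; β=3, v≡29 (mod 31); (12|31)=-1, (29|31)=-1; sign (−1)^0·-1^3·-1^2 = -1.
(a,b)_13: α=1, u≡2; β=1, v≡8 (mod 13); (2|13)=-1, (8|13)=-1; sign (−1)^0·-1^1·-1^1 = +1.
(a,b)_23: α=1, u≡3; β=1, v≡5 (mod 23); (3|23)=+1, (5|23)=-1; sign (−1)^1·+1^1·-1^1 = +1.
(a,b)_∞: sgn(-95381)=−, sgn(-9269)=−, so -1.
(a,b)_5: α=-2, u≡4; β=-2, v≡4 (mod 5); (4|5)=+1, (4|5)=+1; sign (−1)^0·+1^-2·+1^-2 = +1.
Ram(-95381, -9269) = {2, 29, 31, ∞}; no ℚ_2-point on the conic.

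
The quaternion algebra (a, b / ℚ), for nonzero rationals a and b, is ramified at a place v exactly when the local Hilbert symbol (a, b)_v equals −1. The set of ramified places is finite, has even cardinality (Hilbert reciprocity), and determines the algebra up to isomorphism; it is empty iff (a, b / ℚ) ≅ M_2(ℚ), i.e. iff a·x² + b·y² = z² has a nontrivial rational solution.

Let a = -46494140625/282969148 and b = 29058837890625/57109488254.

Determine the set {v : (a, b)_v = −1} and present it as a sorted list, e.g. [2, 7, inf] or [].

Mod squares: a ≡ -7, b ≡ 14. Check v ∈ {∞, 2, 3, 5, 7, 11, 13, 17, 23}.
v=7: a=7^-1·(≡3), b=7^-1·(≡2) mod 7; (3|7)=-1, (2|7)=+1; (−1)^{-1·-1·3}·(-1)^-1·(+1)^-1 = +1.
v=∞: -7 < 0 and 14 > 0  ⇒  (a,b)_∞ = +1.
v=2: v_2(a)=-2, v_2(b)=-1; units ≡ 1, 7 (mod 8); ε·ε+αω+βω = 0·1+-2·0+-1·0 ≡ 0  ⇒  (a,b)_2 = +1.
v=3: a=3^2·(≡2), b=3^2·(≡2) mod 3; (2|3)=-1, (2|3)=-1; (−1)^{2·2·1}·(-1)^2·(-1)^2 = +1.
v=23: a=23^2·(≡8), b=23^2·(≡14) mod 23; (8|23)=+1, (14|23)=-1; (−1)^{2·2·11}·(+1)^2·(-1)^2 = +1.
v=13: a=13^0·(≡6), b=13^-2·(≡10) mod 13; (6|13)=-1, (10|13)=+1; (−1)^{0·-2·6}·(-1)^-2·(+1)^0 = +1.
v=5: a=5^10·(≡3), b=5^14·(≡4) mod 5; (3|5)=-1, (4|5)=+1; (−1)^{10·14·2}·(-1)^14·(+1)^10 = +1.
v=11: a=11^-2·(≡9), b=11^0·(≡3) mod 11; (9|11)=+1, (3|11)=+1; (−1)^{-2·0·5}·(+1)^0·(+1)^-2 = +1.
v=17: a=17^-4·(≡5), b=17^-6·(≡5) mod 17; (5|17)=-1, (5|17)=-1; (−1)^{-4·-6·8}·(-1)^-6·(-1)^-4 = +1.
Ram(a, b) = ∅: the form -7·x² + 14·y² − z² is isotropic over every ℚ_v, so by Hasse–Minkowski it is isotropic over ℚ.

[]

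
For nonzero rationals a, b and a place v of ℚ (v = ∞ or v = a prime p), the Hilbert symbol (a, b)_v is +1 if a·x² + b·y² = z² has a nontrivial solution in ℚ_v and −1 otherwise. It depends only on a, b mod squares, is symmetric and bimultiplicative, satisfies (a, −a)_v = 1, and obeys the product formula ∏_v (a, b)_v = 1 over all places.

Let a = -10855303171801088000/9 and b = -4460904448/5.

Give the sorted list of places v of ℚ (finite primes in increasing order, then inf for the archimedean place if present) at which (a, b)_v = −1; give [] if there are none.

Mod squares: a ≡ -1430, b ≡ -85085. Check v ∈ {∞, 2, 3, 5, 7, 11, 13, 17}.
v=3: a=3^-2·(≡1), b=3^0·(≡1) mod 3; (1|3)=+1, (1|3)=+1; (−1)^{-2·0·1}·(+1)^0·(+1)^-2 = +1.
v=13: a=13^3·(≡5), b=13^1·(≡7) mod 13; (5|13)=-1, (7|13)=-1; (−1)^{3·1·6}·(-1)^1·(-1)^3 = +1.
v=17: a=17^2·(≡9), b=17^1·(≡5) mod 17; (9|17)=+1, (5|17)=-1; (−1)^{2·1·8}·(+1)^1·(-1)^2 = +1.
v=11: a=11^3·(≡7), b=11^1·(≡9) mod 11; (7|11)=-1, (9|11)=+1; (−1)^{3·1·5}·(-1)^1·(+1)^3 = +1.
v=2: v_2(a)=21, v_2(b)=18; units ≡ 5, 3 (mod 8); ε·ε+αω+βω = 0·1+21·1+18·1 ≡ 1  ⇒  (a,b)_2 = -1.
v=7: a=7^2·(≡6), b=7^1·(≡1) mod 7; (6|7)=-1, (1|7)=+1; (−1)^{2·1·3}·(-1)^1·(+1)^2 = -1.
v=5: a=5^3·(≡4), b=5^-1·(≡2) mod 5; (4|5)=+1, (2|5)=-1; (−1)^{3·-1·2}·(+1)^-1·(-1)^3 = -1.
v=∞: -1430 < 0 and -85085 < 0  ⇒  (a,b)_∞ = -1.
|Ram(-1430, -85085)| = 4, even; anisotropic at {2, 5, 7, ∞}.

[2, 5, 7, inf]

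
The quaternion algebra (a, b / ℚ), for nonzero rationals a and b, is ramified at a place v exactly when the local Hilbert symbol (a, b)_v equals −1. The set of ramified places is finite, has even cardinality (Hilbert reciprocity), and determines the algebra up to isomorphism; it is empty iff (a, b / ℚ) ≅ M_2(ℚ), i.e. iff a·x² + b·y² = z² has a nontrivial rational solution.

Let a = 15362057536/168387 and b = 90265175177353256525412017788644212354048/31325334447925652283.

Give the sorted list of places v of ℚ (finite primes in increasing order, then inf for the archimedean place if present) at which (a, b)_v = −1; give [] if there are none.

Mod squares: a ≡ 37023, b ≡ 1194938481. Check v ∈ {∞, 2, 3, 7, 11, 13, 19, 23, 37, 41, 43, 47}.
v=11: a=11^0·(≡10), b=11^1·(≡10) mod 11; (10|11)=-1, (10|11)=-1; (−1)^{0·1·5}·(-1)^1·(-1)^0 = -1.
v=7: a=7^1·(≡1), b=7^2·(≡1) mod 7; (1|7)=+1, (1|7)=+1; (−1)^{1·2·3}·(+1)^2·(+1)^1 = +1.
v=41: a=41^-1·(≡36), b=41^-3·(≡16) mod 41; (36|41)=+1, (16|41)=+1; (−1)^{-1·-3·20}·(+1)^-3·(+1)^-1 = +1.
v=13: a=13^0·(≡3), b=13^2·(≡1) mod 13; (3|13)=+1, (1|13)=+1; (−1)^{0·2·6}·(+1)^2·(+1)^0 = +1.
v=∞: 37023 > 0 and 1194938481 > 0  ⇒  (a,b)_∞ = +1.
v=37: a=37^-2·(≡13), b=37^-6·(≡20) mod 37; (13|37)=-1, (20|37)=-1; (−1)^{-2·-6·18}·(-1)^-6·(-1)^-2 = +1.
v=3: a=3^-1·(≡2), b=3^-11·(≡1) mod 3; (2|3)=-1, (1|3)=+1; (−1)^{-1·-11·1}·(-1)^-11·(+1)^-1 = +1.
v=47: a=47^2·(≡7), b=47^9·(≡35) mod 47; (7|47)=+1, (35|47)=-1; (−1)^{2·9·23}·(+1)^9·(-1)^2 = +1.
v=19: a=19^2·(≡1), b=19^7·(≡7) mod 19; (1|19)=+1, (7|19)=+1; (−1)^{2·7·9}·(+1)^7·(+1)^2 = +1.
v=43: a=43^1·(≡6), b=43^3·(≡40) mod 43; (6|43)=+1, (40|43)=+1; (−1)^{1·3·21}·(+1)^3·(+1)^1 = -1.
v=23: a=23^0·(≡6), b=23^3·(≡11) mod 23; (6|23)=+1, (11|23)=-1; (−1)^{0·3·11}·(+1)^3·(-1)^0 = +1.
v=2: v_2(a)=6, v_2(b)=10; units ≡ 7, 1 (mod 8); ε·ε+αω+βω = 1·0+6·0+10·0 ≡ 0  ⇒  (a,b)_2 = +1.
Ram(37023, 1194938481) = {11, 43}; no ℚ_11-point on the conic.

[11, 43]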